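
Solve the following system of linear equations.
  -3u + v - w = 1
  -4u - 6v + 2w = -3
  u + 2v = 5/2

u = -1/2, v = 3/2, w = 2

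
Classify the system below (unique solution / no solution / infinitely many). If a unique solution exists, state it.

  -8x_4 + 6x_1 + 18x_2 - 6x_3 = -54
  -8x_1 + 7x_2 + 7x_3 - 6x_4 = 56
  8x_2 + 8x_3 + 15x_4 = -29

infinitely many solutions

Row-reduce:
R1 ← R1 / (6).
R2 ← R2 + 8·R1.
R2 ← R2 / (31).
R1 ← R1 − 3·R2.
R3 ← R3 − 8·R2.
R3 ← R3 / (256/31).
R1 ← R1 + 28/31·R3.
R2 ← R2 + 1/31·R3.
Rank is 3 with 4 unknowns, leaving x_4 free.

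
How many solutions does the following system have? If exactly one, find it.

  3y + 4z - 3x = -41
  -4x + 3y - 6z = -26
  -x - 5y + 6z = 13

x = 5, y = -6, z = -2

Row-reduce the augmented matrix:
R1 ← R1 / (-3).
R2 ← R2 + 4·R1.
R3 ← R3 + 1·R1.
R2 ← R2 / (-1).
R1 ← R1 + 1·R2.
R3 ← R3 + 6·R2.
R3 ← R3 / (218/3).
R1 ← R1 − 10·R3.
R2 ← R2 − 34/3·R3.
Reading off the reduced rows gives x = 5, y = -6, z = -2.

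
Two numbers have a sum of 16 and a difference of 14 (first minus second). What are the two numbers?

Let x = first number, y = second number.
  x + y = 16
  x - y = 14
Row-reduce the augmented matrix:
R2 ← R2 − 1·R1.
R2 ← R2 / (-2).
R1 ← R1 − 1·R2.
Reading off the reduced rows gives x = 15, y = 1.

first number: 15, second number: 1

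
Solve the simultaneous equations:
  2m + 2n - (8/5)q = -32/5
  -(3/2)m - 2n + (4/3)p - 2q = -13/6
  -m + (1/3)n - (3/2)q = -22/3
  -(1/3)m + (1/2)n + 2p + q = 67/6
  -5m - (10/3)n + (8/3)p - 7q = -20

no solution

Row-reduce:
R1 ← R1 / (2).
R2 ← R2 + 3/2·R1.
R3 ← R3 + 1·R1.
R4 ← R4 + 1/3·R1.
R5 ← R5 + 5·R1.
R2 ← R2 / (-1/2).
R1 ← R1 − 1·R2.
R3 ← R3 − 4/3·R2.
R4 ← R4 − 5/6·R2.
R5 ← R5 − 5/3·R2.
R3 ← R3 / (32/9).
R1 ← R1 − 8/3·R3.
R2 ← R2 + 8/3·R3.
R4 ← R4 − 38/9·R3.
R5 ← R5 − 64/9·R3.
R4 ← R4 / (3967/480).
R1 ← R1 − 37/40·R4.
R2 ← R2 + 69/40·R4.
R3 ← R3 + 195/64·R4.
Row 5 reduces to 0 = -1, a contradiction. The system is inconsistent.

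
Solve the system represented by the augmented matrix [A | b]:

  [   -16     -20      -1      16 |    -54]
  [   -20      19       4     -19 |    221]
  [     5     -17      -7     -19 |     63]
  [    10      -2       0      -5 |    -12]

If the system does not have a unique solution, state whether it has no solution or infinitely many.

x_1 = -4, x_2 = 1, x_3 = 2, x_4 = -6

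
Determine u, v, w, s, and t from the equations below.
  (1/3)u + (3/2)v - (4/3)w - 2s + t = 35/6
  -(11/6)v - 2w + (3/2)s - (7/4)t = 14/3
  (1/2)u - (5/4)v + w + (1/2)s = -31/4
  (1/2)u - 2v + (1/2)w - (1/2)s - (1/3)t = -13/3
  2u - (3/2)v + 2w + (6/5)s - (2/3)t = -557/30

Row-reduce the augmented matrix:
R1 ← R1 / (1/3).
R3 ← R3 − 1/2·R1.
R4 ← R4 − 1/2·R1.
R5 ← R5 − 2·R1.
R2 ← R2 / (-11/6).
R1 ← R1 − 9/2·R2.
R3 ← R3 + 7/2·R2.
R4 ← R4 + 17/4·R2.
R5 ← R5 + 21/2·R2.
R3 ← R3 / (75/11).
R1 ← R1 + 98/11·R3.
R2 ← R2 − 12/11·R3.
R4 ← R4 − 157/22·R3.
R5 ← R5 − 236/11·R3.
R4 ← R4 / (-493/300).
R1 ← R1 + 223/150·R4.
R2 ← R2 + 23/25·R4.
R3 ← R3 − 7/75·R4.
R5 ← R5 − 391/150·R4.
R5 ← R5 / (-3421/1740).
R1 ← R1 − 4979/5916·R5.
R2 ← R2 − 487/986·R5.
R3 ← R3 − 1697/5916·R5.
R4 ← R4 + 89/493·R5.
Reading off the reduced rows gives u = -5, v = 1, w = -3, s = -2, t = -2.

u = -5, v = 1, w = -3, s = -2, t = -2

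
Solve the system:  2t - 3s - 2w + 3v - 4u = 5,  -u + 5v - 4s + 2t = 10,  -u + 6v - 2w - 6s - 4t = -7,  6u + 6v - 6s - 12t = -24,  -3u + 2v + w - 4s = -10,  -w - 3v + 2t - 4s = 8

u = 3, v = 1, w = -3, s = 0, t = 4

Row-reduce the augmented matrix:
R1 ← R1 / (-4).
R2 ← R2 + 1·R1.
R3 ← R3 + 1·R1.
R4 ← R4 − 6·R1.
R5 ← R5 + 3·R1.
R2 ← R2 / (17/4).
R1 ← R1 + 3/4·R2.
R3 ← R3 − 21/4·R2.
R4 ← R4 − 21/2·R2.
R5 ← R5 + 1/4·R2.
R6 ← R6 + 3·R2.
R3 ← R3 / (-36/17).
R1 ← R1 − 10/17·R3.
R2 ← R2 − 2/17·R3.
R4 ← R4 + 72/17·R3.
R5 ← R5 − 43/17·R3.
R6 ← R6 + 11/17·R3.
Swap R4 and R5.
R4 ← R4 / (-41/12).
R1 ← R1 + 1/6·R4.
R2 ← R2 + 5/6·R4.
R3 ← R3 − 7/12·R4.
R6 ← R6 + 71/12·R4.
Swap R5 and R6.
R5 ← R5 / (844/41).
R1 ← R1 + 64/41·R5.
R2 ← R2 − 90/41·R5.
R3 ← R3 − 60/41·R5.
R4 ← R4 − 108/41·R5.
R6 reduces to 0 = 0, so the extra equation is consistent.
Reading off the reduced rows gives u = 3, v = 1, w = -3, s = 0, t = 4.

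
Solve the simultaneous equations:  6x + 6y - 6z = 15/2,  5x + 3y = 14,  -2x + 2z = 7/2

x = 1, y = 3, z = 11/4

Row-reduce the augmented matrix:
R1 ← R1 / (6).
R2 ← R2 − 5·R1.
R3 ← R3 + 2·R1.
R2 ← R2 / (-2).
R1 ← R1 − 1·R2.
R3 ← R3 − 2·R2.
R3 ← R3 / (5).
R1 ← R1 − 3/2·R3.
R2 ← R2 + 5/2·R3.
Reading off the reduced rows gives x = 1, y = 3, z = 11/4.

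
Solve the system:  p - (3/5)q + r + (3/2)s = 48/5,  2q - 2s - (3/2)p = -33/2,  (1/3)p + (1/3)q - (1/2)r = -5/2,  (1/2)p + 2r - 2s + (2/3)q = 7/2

Row-reduce the augmented matrix:
R2 ← R2 + 3/2·R1.
R3 ← R3 − 1/3·R1.
R4 ← R4 − 1/2·R1.
R2 ← R2 / (11/10).
R1 ← R1 + 3/5·R2.
R3 ← R3 − 8/15·R2.
R4 ← R4 − 29/30·R2.
R3 ← R3 / (-103/66).
R1 ← R1 − 20/11·R3.
R2 ← R2 − 15/11·R3.
R4 ← R4 − 2/11·R3.
R4 ← R4 / (-940/309).
R1 ← R1 − 94/103·R4.
R2 ← R2 + 65/206·R4.
R3 ← R3 − 41/103·R4.
Reading off the reduced rows gives p = 3, q = -6, r = 3, s = 0.

p = 3, q = -6, r = 3, s = 0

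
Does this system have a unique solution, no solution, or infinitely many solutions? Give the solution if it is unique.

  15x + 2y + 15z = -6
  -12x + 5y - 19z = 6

infinitely many solutions

Row-reduce:
R1 ← R1 / (15).
R2 ← R2 + 12·R1.
R2 ← R2 / (33/5).
R1 ← R1 − 2/15·R2.
Rank is 2 with 3 unknowns, leaving z free.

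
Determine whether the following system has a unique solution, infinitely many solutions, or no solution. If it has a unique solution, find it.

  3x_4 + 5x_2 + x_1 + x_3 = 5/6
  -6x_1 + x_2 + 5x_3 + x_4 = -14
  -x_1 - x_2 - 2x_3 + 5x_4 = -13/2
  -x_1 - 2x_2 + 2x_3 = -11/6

Row-reduce the augmented matrix:
R2 ← R2 + 6·R1.
R3 ← R3 + 1·R1.
R4 ← R4 + 1·R1.
R2 ← R2 / (31).
R1 ← R1 − 5·R2.
R3 ← R3 − 4·R2.
R4 ← R4 − 3·R2.
R3 ← R3 / (-75/31).
R1 ← R1 + 24/31·R3.
R2 ← R2 − 11/31·R3.
R4 ← R4 − 60/31·R3.
R4 ← R4 / (28/5).
R1 ← R1 + 46/25·R4.
R2 ← R2 − 107/75·R4.
R3 ← R3 + 172/75·R4.
Reading off the reduced rows gives x_1 = 5/2, x_2 = 0, x_3 = 1/3, x_4 = -2/3.

x_1 = 5/2, x_2 = 0, x_3 = 1/3, x_4 = -2/3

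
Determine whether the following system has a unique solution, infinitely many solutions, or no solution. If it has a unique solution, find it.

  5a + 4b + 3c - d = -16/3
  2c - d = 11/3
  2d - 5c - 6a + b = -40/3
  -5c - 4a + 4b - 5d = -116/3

a = 0, b = -3, c = 3, d = 7/3

Row-reduce the augmented matrix:
R1 ← R1 / (5).
R3 ← R3 + 6·R1.
R4 ← R4 + 4·R1.
Swap R2 and R3.
R2 ← R2 / (29/5).
R1 ← R1 − 4/5·R2.
R4 ← R4 − 36/5·R2.
R3 ← R3 / (2).
R1 ← R1 − 23/29·R3.
R2 ← R2 + 7/29·R3.
R4 ← R4 + 25/29·R3.
R4 ← R4 / (-419/58).
R1 ← R1 − 5/58·R4.
R2 ← R2 − 1/58·R4.
R3 ← R3 + 1/2·R4.
Reading off the reduced rows gives a = 0, b = -3, c = 3, d = 7/3.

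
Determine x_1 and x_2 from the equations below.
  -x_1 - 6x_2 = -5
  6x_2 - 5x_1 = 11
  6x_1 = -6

Row-reduce the augmented matrix:
R1 ← R1 / (-1).
R2 ← R2 + 5·R1.
R3 ← R3 − 6·R1.
R2 ← R2 / (36).
R1 ← R1 − 6·R2.
R3 ← R3 + 36·R2.
R3 reduces to 0 = 0, so the extra equation is consistent.
Reading off the reduced rows gives x_1 = -1, x_2 = 1.

x_1 = -1, x_2 = 1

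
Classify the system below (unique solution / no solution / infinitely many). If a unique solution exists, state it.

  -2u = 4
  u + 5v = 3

From equation 2: u = 3 − 5·v.
Substitute into equation 1 and solve: v = 1.
Then u = -2.

u = -2, v = 1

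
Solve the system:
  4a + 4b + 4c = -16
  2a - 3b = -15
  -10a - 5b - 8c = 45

no solution

Row-reduce:
R1 ← R1 / (4).
R2 ← R2 − 2·R1.
R3 ← R3 + 10·R1.
R2 ← R2 / (-5).
R1 ← R1 − 1·R2.
R3 ← R3 − 5·R2.
Row 3 reduces to 0 = -2, a contradiction. The system is inconsistent.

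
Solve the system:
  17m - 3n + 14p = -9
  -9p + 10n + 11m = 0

infinitely many solutions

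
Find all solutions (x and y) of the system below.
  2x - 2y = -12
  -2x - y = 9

x = -5, y = 1

From equation 2: y = -9 − 2·x.
Substitute into equation 1 and solve: x = -5.
Then y = 1.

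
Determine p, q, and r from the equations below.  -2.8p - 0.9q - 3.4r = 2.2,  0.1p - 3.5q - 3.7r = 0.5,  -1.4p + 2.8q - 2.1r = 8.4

Row-reduce the augmented matrix:
R1 ← R1 / (-14/5).
R2 ← R2 − 1/10·R1.
R3 ← R3 + 7/5·R1.
R2 ← R2 / (-989/280).
R1 ← R1 − 9/28·R2.
R3 ← R3 − 13/4·R2.
R3 ← R3 / (-38731/9890).
R1 ← R1 − 857/989·R3.
R2 ← R2 − 1070/989·R3.
Reading off the reduced rows gives p = 1, q = 2, r = -2.

p = 1, q = 2, r = -2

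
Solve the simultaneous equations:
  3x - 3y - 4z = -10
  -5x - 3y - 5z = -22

Row-reduce:
R1 ← R1 / (3).
R2 ← R2 + 5·R1.
R2 ← R2 / (-8).
R1 ← R1 + 1·R2.
Rank is 2 with 3 unknowns, leaving z free.

infinitely many solutions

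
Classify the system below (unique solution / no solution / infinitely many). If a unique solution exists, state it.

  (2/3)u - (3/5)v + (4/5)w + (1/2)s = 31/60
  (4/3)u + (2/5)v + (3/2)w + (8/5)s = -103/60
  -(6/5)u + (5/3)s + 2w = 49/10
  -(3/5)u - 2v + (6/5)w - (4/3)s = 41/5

u = -2, v = -1, w = 5/2, s = -3/2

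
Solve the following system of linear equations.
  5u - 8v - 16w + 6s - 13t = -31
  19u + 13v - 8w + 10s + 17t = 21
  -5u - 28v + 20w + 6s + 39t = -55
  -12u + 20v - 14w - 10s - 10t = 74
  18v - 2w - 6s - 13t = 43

infinitely many solutions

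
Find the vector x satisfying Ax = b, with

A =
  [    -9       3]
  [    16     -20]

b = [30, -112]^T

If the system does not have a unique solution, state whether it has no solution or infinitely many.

x_1 = -2, x_2 = 4

Row-reduce the augmented matrix:
R1 ← R1 / (-9).
R2 ← R2 − 16·R1.
R2 ← R2 / (-44/3).
R1 ← R1 + 1/3·R2.
Reading off the reduced rows gives x_1 = -2, x_2 = 4.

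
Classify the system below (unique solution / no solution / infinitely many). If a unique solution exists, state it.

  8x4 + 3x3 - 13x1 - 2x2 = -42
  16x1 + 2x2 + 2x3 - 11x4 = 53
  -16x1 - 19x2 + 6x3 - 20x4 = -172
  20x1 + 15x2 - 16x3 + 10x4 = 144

x1 = 5, x2 = 2, x3 = 1, x4 = 3

Row-reduce the augmented matrix:
R1 ← R1 / (-13).
R2 ← R2 − 16·R1.
R3 ← R3 + 16·R1.
R4 ← R4 − 20·R1.
R2 ← R2 / (-6/13).
R1 ← R1 − 2/13·R2.
R3 ← R3 + 215/13·R2.
R4 ← R4 − 155/13·R2.
R3 ← R3 / (-605/3).
R1 ← R1 − 5/3·R3.
R2 ← R2 + 37/3·R3.
R4 ← R4 − 407/3·R3.
R4 ← R4 / (13/55).
R1 ← R1 + 219/242·R4.
R2 ← R2 − 1087/605·R4.
R3 ← R3 + 69/1210·R4.
Reading off the reduced rows gives x1 = 5, x2 = 2, x3 = 1, x4 = 3.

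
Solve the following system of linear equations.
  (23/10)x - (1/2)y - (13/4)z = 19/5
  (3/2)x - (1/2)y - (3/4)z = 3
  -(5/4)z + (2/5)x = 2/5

infinitely many solutions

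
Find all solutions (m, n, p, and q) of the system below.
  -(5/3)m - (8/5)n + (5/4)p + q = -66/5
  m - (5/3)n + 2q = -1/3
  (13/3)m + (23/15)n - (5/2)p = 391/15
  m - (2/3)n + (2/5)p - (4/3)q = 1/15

infinitely many solutions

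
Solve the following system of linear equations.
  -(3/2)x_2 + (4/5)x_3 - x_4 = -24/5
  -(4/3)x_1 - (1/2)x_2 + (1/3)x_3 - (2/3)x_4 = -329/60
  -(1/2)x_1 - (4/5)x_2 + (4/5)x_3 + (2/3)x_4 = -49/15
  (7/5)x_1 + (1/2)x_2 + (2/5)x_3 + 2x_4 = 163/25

Row-reduce the augmented matrix:
Swap R1 and R2.
R1 ← R1 / (-4/3).
R3 ← R3 + 1/2·R1.
R4 ← R4 − 7/5·R1.
R2 ← R2 / (-3/2).
R1 ← R1 − 3/8·R2.
R3 ← R3 + 49/80·R2.
R4 ← R4 + 1/40·R2.
R3 ← R3 / (209/600).
R1 ← R1 + 1/20·R3.
R2 ← R2 + 8/15·R3.
R4 ← R4 − 221/300·R3.
R4 ← R4 / (-4657/3135).
R1 ← R1 − 92/209·R4.
R2 ← R2 − 1690/627·R4.
R3 ← R3 − 795/209·R4.
Reading off the reduced rows gives x_1 = 14/5, x_2 = 3, x_3 = 1/4, x_4 = 1/2.

x_1 = 14/5, x_2 = 3, x_3 = 1/4, x_4 = 1/2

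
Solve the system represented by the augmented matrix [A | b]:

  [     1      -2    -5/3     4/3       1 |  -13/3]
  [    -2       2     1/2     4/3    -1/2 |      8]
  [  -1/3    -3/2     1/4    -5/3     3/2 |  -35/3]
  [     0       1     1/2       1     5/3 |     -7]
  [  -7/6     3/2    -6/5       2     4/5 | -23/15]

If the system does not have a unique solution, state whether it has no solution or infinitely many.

x_1 = -1, x_2 = -1, x_3 = 2, x_4 = 3, x_5 = -6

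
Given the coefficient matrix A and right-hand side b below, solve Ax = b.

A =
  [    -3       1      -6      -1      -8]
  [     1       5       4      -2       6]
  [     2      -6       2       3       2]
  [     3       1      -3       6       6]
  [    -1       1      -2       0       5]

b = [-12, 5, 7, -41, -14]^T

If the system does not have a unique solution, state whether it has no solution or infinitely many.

Row-reduce:
R1 ← R1 / (-3).
R2 ← R2 − 1·R1.
R3 ← R3 − 2·R1.
R4 ← R4 − 3·R1.
R5 ← R5 + 1·R1.
R2 ← R2 / (16/3).
R1 ← R1 + 1/3·R2.
R3 ← R3 + 16/3·R2.
R4 ← R4 − 2·R2.
R5 ← R5 − 2/3·R2.
Swap R3 and R4.
R3 ← R3 / (-39/4).
R1 ← R1 − 17/8·R3.
R2 ← R2 − 3/8·R3.
R5 ← R5 + 1/4·R3.
Swap R4 and R5.
R4 ← R4 / (37/78).
R1 ← R1 − 229/156·R4.
R2 ← R2 + 11/52·R4.
R3 ← R3 + 47/78·R4.
Rank is 4 with 5 unknowns, leaving x_5 free.

infinitely many solutions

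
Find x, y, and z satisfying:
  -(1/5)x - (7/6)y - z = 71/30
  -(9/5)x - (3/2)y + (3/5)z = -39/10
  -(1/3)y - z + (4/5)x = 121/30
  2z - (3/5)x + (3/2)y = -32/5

x = 8/3, y = -6/5, z = -3/2

Row-reduce the augmented matrix:
R1 ← R1 / (-1/5).
R2 ← R2 + 9/5·R1.
R3 ← R3 − 4/5·R1.
R4 ← R4 + 3/5·R1.
R2 ← R2 / (9).
R1 ← R1 − 35/6·R2.
R3 ← R3 + 5·R2.
R4 ← R4 − 5·R2.
R3 ← R3 / (1/3).
R1 ← R1 + 11/9·R3.
R2 ← R2 − 16/15·R3.
R4 ← R4 + 1/3·R3.
R4 reduces to 0 = 0, so the extra equation is consistent.
Reading off the reduced rows gives x = 8/3, y = -6/5, z = -3/2.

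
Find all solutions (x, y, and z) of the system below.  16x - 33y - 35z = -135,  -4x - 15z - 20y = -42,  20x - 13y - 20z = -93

Row-reduce:
R1 ← R1 / (16).
R2 ← R2 + 4·R1.
R3 ← R3 − 20·R1.
R2 ← R2 / (-113/4).
R1 ← R1 + 33/16·R2.
R3 ← R3 − 113/4·R2.
Rank is 2 with 3 unknowns, leaving z free.

infinitely many solutions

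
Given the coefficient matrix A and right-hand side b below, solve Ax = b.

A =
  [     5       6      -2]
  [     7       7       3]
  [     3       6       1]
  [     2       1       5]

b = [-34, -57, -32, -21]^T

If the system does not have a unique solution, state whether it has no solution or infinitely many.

Row-reduce:
R1 ← R1 / (5).
R2 ← R2 − 7·R1.
R3 ← R3 − 3·R1.
R4 ← R4 − 2·R1.
R2 ← R2 / (-7/5).
R1 ← R1 − 6/5·R2.
R3 ← R3 − 12/5·R2.
R4 ← R4 + 7/5·R2.
R3 ← R3 / (85/7).
R1 ← R1 − 32/7·R3.
R2 ← R2 + 29/7·R3.
Row 4 reduces to 0 = 2, a contradiction. The system is inconsistent.

no solution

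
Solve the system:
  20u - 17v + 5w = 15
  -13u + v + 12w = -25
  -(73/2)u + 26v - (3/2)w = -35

infinitely many solutions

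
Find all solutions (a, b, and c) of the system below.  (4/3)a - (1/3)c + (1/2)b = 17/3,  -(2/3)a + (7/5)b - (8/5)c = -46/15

infinitely many solutions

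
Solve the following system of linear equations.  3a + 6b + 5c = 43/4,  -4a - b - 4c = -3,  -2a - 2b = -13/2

Row-reduce the augmented matrix:
R1 ← R1 / (3).
R2 ← R2 + 4·R1.
R3 ← R3 + 2·R1.
R2 ← R2 / (7).
R1 ← R1 − 2·R2.
R3 ← R3 − 2·R2.
R3 ← R3 / (18/7).
R1 ← R1 − 19/21·R3.
R2 ← R2 − 8/21·R3.
Reading off the reduced rows gives a = 5/4, b = 2, c = -1.

a = 5/4, b = 2, c = -1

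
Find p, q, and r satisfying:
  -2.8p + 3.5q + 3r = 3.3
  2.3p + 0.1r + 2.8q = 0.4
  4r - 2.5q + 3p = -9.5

Row-reduce the augmented matrix:
R1 ← R1 / (-14/5).
R2 ← R2 − 23/10·R1.
R3 ← R3 − 3·R1.
R2 ← R2 / (227/40).
R1 ← R1 + 5/4·R2.
R3 ← R3 − 5/4·R2.
R3 ← R3 / (10566/1589).
R1 ← R1 + 115/227·R3.
R2 ← R2 − 718/1589·R3.
Reading off the reduced rows gives p = -1, q = 1, r = -1.

p = -1, q = 1, r = -1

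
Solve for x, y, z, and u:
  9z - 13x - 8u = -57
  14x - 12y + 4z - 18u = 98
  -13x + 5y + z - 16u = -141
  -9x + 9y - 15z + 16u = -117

x = 6, y = -4, z = 5, u = 3

Row-reduce the augmented matrix:
R1 ← R1 / (-13).
R2 ← R2 − 14·R1.
R3 ← R3 + 13·R1.
R4 ← R4 + 9·R1.
R2 ← R2 / (-12).
R3 ← R3 − 5·R2.
R4 ← R4 − 9·R2.
R3 ← R3 / (-179/78).
R1 ← R1 + 9/13·R3.
R2 ← R2 + 89/78·R3.
R4 ← R4 + 285/26·R3.
R4 ← R4 / (16604/179).
R1 ← R1 − 1141/179·R4.
R2 ← R2 − 2096/179·R4.
R3 ← R3 − 1489/179·R4.
Reading off the reduced rows gives x = 6, y = -4, z = 5, u = 3.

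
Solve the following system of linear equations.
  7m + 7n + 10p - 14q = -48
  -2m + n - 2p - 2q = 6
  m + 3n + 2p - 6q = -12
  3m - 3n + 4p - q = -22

infinitely many solutions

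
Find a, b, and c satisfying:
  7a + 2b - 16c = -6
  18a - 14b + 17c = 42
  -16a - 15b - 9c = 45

a = 0, b = -3, c = 0

Row-reduce the augmented matrix:
R1 ← R1 / (7).
R2 ← R2 − 18·R1.
R3 ← R3 + 16·R1.
R2 ← R2 / (-134/7).
R1 ← R1 − 2/7·R2.
R3 ← R3 + 73/7·R2.
R3 ← R3 / (-10351/134).
R1 ← R1 + 95/67·R3.
R2 ← R2 + 407/134·R3.
Reading off the reduced rows gives a = 0, b = -3, c = 0.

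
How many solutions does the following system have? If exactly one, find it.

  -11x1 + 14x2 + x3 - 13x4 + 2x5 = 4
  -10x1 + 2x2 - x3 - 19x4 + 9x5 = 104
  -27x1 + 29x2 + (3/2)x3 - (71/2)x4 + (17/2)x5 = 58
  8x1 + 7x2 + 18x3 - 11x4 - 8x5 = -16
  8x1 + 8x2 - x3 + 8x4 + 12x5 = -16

Row-reduce:
R1 ← R1 / (-11).
R2 ← R2 + 10·R1.
R3 ← R3 + 27·R1.
R4 ← R4 − 8·R1.
R5 ← R5 − 8·R1.
R2 ← R2 / (-118/11).
R1 ← R1 + 14/11·R2.
R3 ← R3 + 59/11·R2.
R4 ← R4 − 189/11·R2.
R5 ← R5 − 200/11·R2.
Swap R3 and R4.
R3 ← R3 / (1849/118).
R1 ← R1 − 8/59·R3.
R2 ← R2 − 21/118·R3.
R5 ← R5 + 207/59·R3.
Swap R4 and R5.
R4 ← R4 / (-38427/1849).
R1 ← R1 − 4272/1849·R4.
R2 ← R2 − 1909/1849·R4.
R3 ← R3 + 3771/1849·R4.
Row 5 reduces to 0 = -2, a contradiction. The system is inconsistent.

no solution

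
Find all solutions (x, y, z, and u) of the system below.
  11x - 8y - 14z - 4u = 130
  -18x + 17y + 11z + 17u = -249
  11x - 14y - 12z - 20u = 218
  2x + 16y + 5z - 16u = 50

x = 6, y = -2, z = -2, u = -5

Row-reduce the augmented matrix:
R1 ← R1 / (11).
R2 ← R2 + 18·R1.
R3 ← R3 − 11·R1.
R4 ← R4 − 2·R1.
R2 ← R2 / (43/11).
R1 ← R1 + 8/11·R2.
R3 ← R3 + 6·R2.
R4 ← R4 − 192/11·R2.
R3 ← R3 / (-700/43).
R1 ← R1 + 150/43·R3.
R2 ← R2 + 131/43·R3.
R4 ← R4 − 2611/43·R3.
R4 ← R4 / (-3089/50).
R1 ← R1 − 11/7·R4.
R2 ← R2 − 933/350·R4.
R3 ← R3 + 1/350·R4.
Reading off the reduced rows gives x = 6, y = -2, z = -2, u = -5.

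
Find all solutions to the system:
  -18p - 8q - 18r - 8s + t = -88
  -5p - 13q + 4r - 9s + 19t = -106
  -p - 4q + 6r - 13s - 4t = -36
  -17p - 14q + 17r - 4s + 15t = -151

infinitely many solutions

Row-reduce:
R1 ← R1 / (-18).
R2 ← R2 + 5·R1.
R3 ← R3 + 1·R1.
R4 ← R4 + 17·R1.
R2 ← R2 / (-97/9).
R1 ← R1 − 4/9·R2.
R3 ← R3 + 32/9·R2.
R4 ← R4 + 58/9·R2.
R3 ← R3 / (391/97).
R1 ← R1 − 133/97·R3.
R2 ← R2 + 81/97·R3.
R4 ← R4 − 2776/97·R3.
R4 ← R4 / (31622/391).
R1 ← R1 − 1437/391·R4.
R2 ← R2 + 590/391·R4.
R3 ← R3 + 1001/391·R4.
Rank is 4 with 5 unknowns, leaving t free.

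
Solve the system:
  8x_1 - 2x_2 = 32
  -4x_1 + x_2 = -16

infinitely many solutions

Row-reduce:
R1 ← R1 / (8).
R2 ← R2 + 4·R1.
Rank is 1 with 2 unknowns, leaving x_2 free.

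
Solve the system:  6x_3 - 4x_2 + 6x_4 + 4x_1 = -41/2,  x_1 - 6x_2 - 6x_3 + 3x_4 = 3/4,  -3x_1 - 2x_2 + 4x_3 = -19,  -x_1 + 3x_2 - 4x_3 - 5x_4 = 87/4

Row-reduce the augmented matrix:
R1 ← R1 / (4).
R2 ← R2 − 1·R1.
R3 ← R3 + 3·R1.
R4 ← R4 + 1·R1.
R2 ← R2 / (-5).
R1 ← R1 + 1·R2.
R3 ← R3 + 5·R2.
R4 ← R4 − 2·R2.
R3 ← R3 / (16).
R1 ← R1 − 3·R3.
R2 ← R2 − 3/2·R3.
R4 ← R4 + 11/2·R3.
R4 ← R4 / (-299/160).
R1 ← R1 − 51/80·R4.
R2 ← R2 + 93/160·R4.
R3 ← R3 − 3/16·R4.
Reading off the reduced rows gives x_1 = 3, x_2 = 1, x_3 = -2, x_4 = -11/4.

x_1 = 3, x_2 = 1, x_3 = -2, x_4 = -11/4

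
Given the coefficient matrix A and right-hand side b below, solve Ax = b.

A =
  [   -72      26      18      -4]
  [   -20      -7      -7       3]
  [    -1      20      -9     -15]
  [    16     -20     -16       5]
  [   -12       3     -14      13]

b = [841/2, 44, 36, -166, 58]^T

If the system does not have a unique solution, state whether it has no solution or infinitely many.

Row-reduce:
R1 ← R1 / (-72).
R2 ← R2 + 20·R1.
R3 ← R3 + 1·R1.
R4 ← R4 − 16·R1.
R5 ← R5 + 12·R1.
R2 ← R2 / (-128/9).
R1 ← R1 + 13/36·R2.
R3 ← R3 − 707/36·R2.
R4 ← R4 + 128/9·R2.
R5 ← R5 + 4/3·R2.
R3 ← R3 / (-3305/128).
R1 ← R1 − 7/128·R3.
R2 ← R2 − 27/32·R3.
R5 ← R5 + 127/8·R3.
Swap R4 and R5.
R4 ← R4 / (50181/2644).
R1 ← R1 + 181/2644·R4.
R2 ← R2 + 1565/2644·R4.
R3 ← R3 − 949/2644·R4.
Row 5 reduces to 0 = 1/4, a contradiction. The system is inconsistent.

no solution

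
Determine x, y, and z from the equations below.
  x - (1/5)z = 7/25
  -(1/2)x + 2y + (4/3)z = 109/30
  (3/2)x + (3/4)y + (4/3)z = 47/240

x = 0, y = 11/4, z = -7/5

Row-reduce the augmented matrix:
R2 ← R2 + 1/2·R1.
R3 ← R3 − 3/2·R1.
R2 ← R2 / (2).
R3 ← R3 − 3/4·R2.
R3 ← R3 / (281/240).
R1 ← R1 + 1/5·R3.
R2 ← R2 − 37/60·R3.
Reading off the reduced rows gives x = 0, y = 11/4, z = -7/5.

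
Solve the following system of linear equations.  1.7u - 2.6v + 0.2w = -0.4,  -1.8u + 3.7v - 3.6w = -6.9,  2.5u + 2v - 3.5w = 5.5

u = 4, v = 3, w = 3

Row-reduce the augmented matrix:
R1 ← R1 / (17/10).
R2 ← R2 + 9/5·R1.
R3 ← R3 − 5/2·R1.
R2 ← R2 / (161/170).
R1 ← R1 + 26/17·R2.
R3 ← R3 − 99/17·R2.
R3 ← R3 / (5487/322).
R1 ← R1 + 862/161·R3.
R2 ← R2 + 576/161·R3.
Reading off the reduced rows gives u = 4, v = 3, w = 3.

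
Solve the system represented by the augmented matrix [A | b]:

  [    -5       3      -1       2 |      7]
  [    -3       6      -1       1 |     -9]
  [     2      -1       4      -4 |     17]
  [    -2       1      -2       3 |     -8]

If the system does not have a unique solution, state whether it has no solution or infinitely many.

Row-reduce the augmented matrix:
R1 ← R1 / (-5).
R2 ← R2 + 3·R1.
R3 ← R3 − 2·R1.
R4 ← R4 + 2·R1.
R2 ← R2 / (21/5).
R1 ← R1 + 3/5·R2.
R3 ← R3 − 1/5·R2.
R4 ← R4 + 1/5·R2.
R3 ← R3 / (76/21).
R1 ← R1 − 1/7·R3.
R2 ← R2 + 2/21·R3.
R4 ← R4 + 34/21·R3.
R4 ← R4 / (29/38).
R1 ← R1 + 23/76·R4.
R2 ← R2 + 5/38·R4.
R3 ← R3 + 67/76·R4.
Reading off the reduced rows gives x_1 = -5, x_2 = -3, x_3 = 3, x_4 = -3.

x_1 = -5, x_2 = -3, x_3 = 3, x_4 = -3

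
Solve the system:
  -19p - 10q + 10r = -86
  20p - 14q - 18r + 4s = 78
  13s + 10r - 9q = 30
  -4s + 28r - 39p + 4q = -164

infinitely many solutions

Row-reduce:
R1 ← R1 / (-19).
R2 ← R2 − 20·R1.
R4 ← R4 + 39·R1.
R2 ← R2 / (-466/19).
R1 ← R1 − 10/19·R2.
R3 ← R3 + 9·R2.
R4 ← R4 − 466/19·R2.
R3 ← R3 / (2969/233).
R1 ← R1 + 160/233·R3.
R2 ← R2 − 71/233·R3.
Rank is 3 with 4 unknowns, leaving s free.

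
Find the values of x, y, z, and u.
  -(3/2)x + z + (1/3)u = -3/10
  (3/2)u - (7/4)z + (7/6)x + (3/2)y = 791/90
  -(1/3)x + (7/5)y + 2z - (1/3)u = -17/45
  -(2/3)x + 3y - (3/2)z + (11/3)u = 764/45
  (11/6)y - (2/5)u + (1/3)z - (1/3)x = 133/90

x = 1/3, y = 5/3, z = -4/5, u = 3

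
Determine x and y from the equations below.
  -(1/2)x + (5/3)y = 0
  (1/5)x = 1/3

x = 5/3, y = 1/2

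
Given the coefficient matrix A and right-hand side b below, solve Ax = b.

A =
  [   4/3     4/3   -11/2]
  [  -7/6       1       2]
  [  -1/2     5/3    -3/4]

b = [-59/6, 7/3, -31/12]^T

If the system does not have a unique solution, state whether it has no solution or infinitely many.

Row-reduce:
R1 ← R1 / (4/3).
R2 ← R2 + 7/6·R1.
R3 ← R3 + 1/2·R1.
R2 ← R2 / (13/6).
R1 ← R1 − 1·R2.
R3 ← R3 − 13/6·R2.
Rank is 2 with 3 unknowns, leaving x_3 free.

infinitely many solutions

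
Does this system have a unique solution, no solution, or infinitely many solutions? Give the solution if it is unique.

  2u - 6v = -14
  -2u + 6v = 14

infinitely many solutions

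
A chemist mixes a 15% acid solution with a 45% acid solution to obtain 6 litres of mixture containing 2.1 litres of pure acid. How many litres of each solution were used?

litres of solution A: 2, litres of solution B: 4

Let a = litres of solution A, b = litres of solution B.
  a + b = 6
  (3/20)a + (9/20)b = 21/10
From equation 1: a = 6 − b.
Substitute into equation 2 and solve: b = 4.
Then a = 2.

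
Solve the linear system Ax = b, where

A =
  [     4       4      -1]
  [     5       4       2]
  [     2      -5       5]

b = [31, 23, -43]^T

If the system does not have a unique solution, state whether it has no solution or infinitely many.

x_1 = 1, x_2 = 6, x_3 = -3

Row-reduce the augmented matrix:
R1 ← R1 / (4).
R2 ← R2 − 5·R1.
R3 ← R3 − 2·R1.
R2 ← R2 / (-1).
R1 ← R1 − 1·R2.
R3 ← R3 + 7·R2.
R3 ← R3 / (-69/4).
R1 ← R1 − 3·R3.
R2 ← R2 + 13/4·R3.
Reading off the reduced rows gives x_1 = 1, x_2 = 6, x_3 = -3.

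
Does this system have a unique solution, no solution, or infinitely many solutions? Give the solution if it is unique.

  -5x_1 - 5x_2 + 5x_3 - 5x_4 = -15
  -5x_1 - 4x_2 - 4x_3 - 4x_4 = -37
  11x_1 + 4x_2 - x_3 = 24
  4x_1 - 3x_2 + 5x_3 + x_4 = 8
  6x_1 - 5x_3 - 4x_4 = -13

Row-reduce the augmented matrix:
R1 ← R1 / (-5).
R2 ← R2 + 5·R1.
R3 ← R3 − 11·R1.
R4 ← R4 − 4·R1.
R5 ← R5 − 6·R1.
R1 ← R1 − 1·R2.
R3 ← R3 + 7·R2.
R4 ← R4 + 7·R2.
R5 ← R5 + 6·R2.
R3 ← R3 / (-53).
R1 ← R1 − 8·R3.
R2 ← R2 + 9·R3.
R4 ← R4 + 54·R3.
R5 ← R5 + 53·R3.
R4 ← R4 / (428/53).
R1 ← R1 + 32/53·R4.
R2 ← R2 − 89/53·R4.
R3 ← R3 − 4/53·R4.
R5 reduces to 0 = 0, so the extra equation is consistent.
Reading off the reduced rows gives x_1 = 1, x_2 = 4, x_3 = 3, x_4 = 1.

x_1 = 1, x_2 = 4, x_3 = 3, x_4 = 1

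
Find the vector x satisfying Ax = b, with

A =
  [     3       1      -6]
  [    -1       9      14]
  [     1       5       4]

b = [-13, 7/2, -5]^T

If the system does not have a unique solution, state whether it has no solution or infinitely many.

no solution

Row-reduce:
R1 ← R1 / (3).
R2 ← R2 + 1·R1.
R3 ← R3 − 1·R1.
R2 ← R2 / (28/3).
R1 ← R1 − 1/3·R2.
R3 ← R3 − 14/3·R2.
Row 3 reduces to 0 = -1/4, a contradiction. The system is inconsistent.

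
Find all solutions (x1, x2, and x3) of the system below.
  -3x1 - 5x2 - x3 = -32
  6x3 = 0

Row-reduce:
R1 ← R1 / (-3).
R2 ← R2 / (6).
R1 ← R1 − 1/3·R2.
Rank is 2 with 3 unknowns, leaving x2 free.

infinitely many solutions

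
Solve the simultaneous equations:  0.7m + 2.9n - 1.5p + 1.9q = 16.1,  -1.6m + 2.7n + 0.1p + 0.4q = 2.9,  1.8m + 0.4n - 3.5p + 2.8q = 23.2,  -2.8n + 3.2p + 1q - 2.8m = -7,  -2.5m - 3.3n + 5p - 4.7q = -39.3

m = 1, n = 1, p = -2, q = 5

Row-reduce the augmented matrix:
R1 ← R1 / (7/10).
R2 ← R2 + 8/5·R1.
R3 ← R3 − 9/5·R1.
R4 ← R4 + 14/5·R1.
R5 ← R5 + 5/2·R1.
R2 ← R2 / (653/70).
R1 ← R1 − 29/7·R2.
R3 ← R3 + 247/35·R2.
R4 ← R4 − 44/5·R2.
R5 ← R5 − 247/35·R2.
R3 ← R3 / (-14111/6530).
R1 ← R1 + 434/653·R3.
R2 ← R2 + 233/653·R3.
R4 ← R4 − 222/653·R3.
R5 ← R5 − 14111/6530·R3.
R4 ← R4 / (307777/70555).
R1 ← R1 − 2059/14111·R4.
R2 ← R2 − 3674/14111·R4.
R3 ← R3 + 9810/14111·R4.
R5 reduces to 0 = 0, so the extra equation is consistent.
Reading off the reduced rows gives m = 1, n = 1, p = -2, q = 5.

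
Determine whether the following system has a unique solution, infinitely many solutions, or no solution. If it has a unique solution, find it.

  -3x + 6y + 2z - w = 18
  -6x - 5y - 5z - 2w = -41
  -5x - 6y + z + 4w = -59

infinitely many solutions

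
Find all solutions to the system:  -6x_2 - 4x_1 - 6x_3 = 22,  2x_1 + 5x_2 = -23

Row-reduce:
R1 ← R1 / (-4).
R2 ← R2 − 2·R1.
R2 ← R2 / (2).
R1 ← R1 − 3/2·R2.
Rank is 2 with 3 unknowns, leaving x_3 free.

infinitely many solutions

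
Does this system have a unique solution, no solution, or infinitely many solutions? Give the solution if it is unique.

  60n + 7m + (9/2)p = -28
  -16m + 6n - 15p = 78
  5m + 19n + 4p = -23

no solution

Row-reduce:
R1 ← R1 / (7).
R2 ← R2 + 16·R1.
R3 ← R3 − 5·R1.
R2 ← R2 / (1002/7).
R1 ← R1 − 60/7·R2.
R3 ← R3 + 167/7·R2.
Row 3 reduces to 0 = -2/3, a contradiction. The system is inconsistent.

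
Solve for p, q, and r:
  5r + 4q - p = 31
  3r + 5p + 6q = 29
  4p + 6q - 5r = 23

p = -2, q = 6, r = 1

Row-reduce the augmented matrix:
R1 ← R1 / (-1).
R2 ← R2 − 5·R1.
R3 ← R3 − 4·R1.
R2 ← R2 / (26).
R1 ← R1 + 4·R2.
R3 ← R3 − 22·R2.
R3 ← R3 / (-113/13).
R1 ← R1 + 9/13·R3.
R2 ← R2 − 14/13·R3.
Reading off the reduced rows gives p = -2, q = 6, r = 1.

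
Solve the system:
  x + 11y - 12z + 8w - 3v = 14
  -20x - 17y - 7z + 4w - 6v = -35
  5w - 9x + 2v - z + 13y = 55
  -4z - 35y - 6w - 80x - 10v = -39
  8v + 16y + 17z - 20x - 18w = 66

Row-reduce:
R2 ← R2 + 20·R1.
R3 ← R3 + 9·R1.
R4 ← R4 + 80·R1.
R5 ← R5 + 20·R1.
R2 ← R2 / (203).
R1 ← R1 − 11·R2.
R3 ← R3 − 112·R2.
R4 ← R4 − 845·R2.
R5 ← R5 − 236·R2.
R3 ← R3 / (791/29).
R1 ← R1 − 281/203·R3.
R2 ← R2 + 247/203·R3.
R4 ← R4 − 13023/203·R3.
R5 ← R5 − 13023/203·R3.
R4 ← R4 / (-93845/5537).
R1 ← R1 + 1121/5537·R4.
R2 ← R2 − 1143/5537·R4.
R3 ← R3 + 391/791·R4.
R5 ← R5 + 93845/5537·R4.
Rank is 4 with 5 unknowns, leaving v free.

infinitely many solutions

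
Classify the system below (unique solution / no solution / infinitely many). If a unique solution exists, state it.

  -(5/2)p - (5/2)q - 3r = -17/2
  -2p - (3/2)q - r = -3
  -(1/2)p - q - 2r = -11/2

infinitely many solutions

Row-reduce:
R1 ← R1 / (-5/2).
R2 ← R2 + 2·R1.
R3 ← R3 + 1/2·R1.
R2 ← R2 / (1/2).
R1 ← R1 − 1·R2.
R3 ← R3 + 1/2·R2.
Rank is 2 with 3 unknowns, leaving r free.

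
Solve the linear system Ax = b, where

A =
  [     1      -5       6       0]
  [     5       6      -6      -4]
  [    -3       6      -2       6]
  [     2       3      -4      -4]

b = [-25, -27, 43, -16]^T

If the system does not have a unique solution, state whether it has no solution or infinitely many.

Row-reduce the augmented matrix:
R2 ← R2 − 5·R1.
R3 ← R3 + 3·R1.
R4 ← R4 − 2·R1.
R2 ← R2 / (31).
R1 ← R1 + 5·R2.
R3 ← R3 + 9·R2.
R4 ← R4 − 13·R2.
R3 ← R3 / (172/31).
R1 ← R1 − 6/31·R3.
R2 ← R2 + 36/31·R3.
R4 ← R4 + 28/31·R3.
R4 ← R4 / (-66/43).
R1 ← R1 + 35/43·R4.
R2 ← R2 − 38/43·R4.
R3 ← R3 − 75/86·R4.
Reading off the reduced rows gives x_1 = -5, x_2 = -2, x_3 = -5, x_4 = 5.

x_1 = -5, x_2 = -2, x_3 = -5, x_4 = 5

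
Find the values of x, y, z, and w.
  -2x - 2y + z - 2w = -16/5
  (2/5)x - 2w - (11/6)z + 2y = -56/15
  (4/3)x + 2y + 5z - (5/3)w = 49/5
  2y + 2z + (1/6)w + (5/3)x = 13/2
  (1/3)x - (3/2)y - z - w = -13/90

Row-reduce the augmented matrix:
R1 ← R1 / (-2).
R2 ← R2 − 2/5·R1.
R3 ← R3 − 4/3·R1.
R4 ← R4 − 5/3·R1.
R5 ← R5 − 1/3·R1.
R2 ← R2 / (8/5).
R1 ← R1 − 1·R2.
R3 ← R3 − 2/3·R2.
R4 ← R4 − 1/3·R2.
R5 ← R5 + 11/6·R2.
R3 ← R3 / (457/72).
R1 ← R1 − 25/48·R3.
R2 ← R2 + 49/48·R3.
R4 ← R4 − 457/144·R3.
R5 ← R5 + 779/288·R3.
Swap R4 and R5.
R4 ← R4 / (-27067/5484).
R1 ← R1 − 2435/914·R4.
R2 ← R2 + 1665/914·R4.
R3 ← R3 + 144/457·R4.
R5 reduces to 0 = 0, so the extra equation is consistent.
Reading off the reduced rows gives x = 8/3, y = -3/5, z = 8/5, w = 1/3.

x = 8/3, y = -3/5, z = 8/5, w = 1/3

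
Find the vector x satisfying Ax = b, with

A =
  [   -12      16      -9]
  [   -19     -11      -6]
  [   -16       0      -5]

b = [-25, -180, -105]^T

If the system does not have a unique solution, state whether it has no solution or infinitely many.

Row-reduce the augmented matrix:
R1 ← R1 / (-12).
R2 ← R2 + 19·R1.
R3 ← R3 + 16·R1.
R2 ← R2 / (-109/3).
R1 ← R1 + 4/3·R2.
R3 ← R3 + 64/3·R2.
R3 ← R3 / (235/109).
R1 ← R1 − 195/436·R3.
R2 ← R2 + 99/436·R3.
Reading off the reduced rows gives x_1 = 5, x_2 = 5, x_3 = 5.

x_1 = 5, x_2 = 5, x_3 = 5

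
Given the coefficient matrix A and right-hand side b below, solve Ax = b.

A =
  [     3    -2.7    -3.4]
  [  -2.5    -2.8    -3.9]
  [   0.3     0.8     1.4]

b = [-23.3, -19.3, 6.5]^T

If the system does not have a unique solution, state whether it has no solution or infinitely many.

x_1 = -1, x_2 = 5, x_3 = 2

Row-reduce the augmented matrix:
R1 ← R1 / (3).
R2 ← R2 + 5/2·R1.
R3 ← R3 − 3/10·R1.
R2 ← R2 / (-101/20).
R1 ← R1 + 9/10·R2.
R3 ← R3 − 107/100·R2.
R3 ← R3 / (47/150).
R1 ← R1 − 1/15·R3.
R2 ← R2 − 4/3·R3.
Reading off the reduced rows gives x_1 = -1, x_2 = 5, x_3 = 2.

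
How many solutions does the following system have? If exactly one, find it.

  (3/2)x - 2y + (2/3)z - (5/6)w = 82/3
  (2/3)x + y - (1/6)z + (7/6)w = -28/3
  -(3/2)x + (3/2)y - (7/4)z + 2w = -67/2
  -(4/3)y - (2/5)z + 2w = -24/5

x = 6, y = -6, z = 2, w = -6

Row-reduce the augmented matrix:
R1 ← R1 / (3/2).
R2 ← R2 − 2/3·R1.
R3 ← R3 + 3/2·R1.
R2 ← R2 / (17/9).
R1 ← R1 + 4/3·R2.
R3 ← R3 + 1/2·R2.
R4 ← R4 + 4/3·R2.
R3 ← R3 / (-41/34).
R1 ← R1 − 2/17·R3.
R2 ← R2 + 25/102·R3.
R4 ← R4 + 556/765·R3.
R4 ← R4 / (438/205).
R1 ← R1 − 28/41·R4.
R2 ← R2 − 81/164·R4.
R3 ← R3 + 107/82·R4.
Reading off the reduced rows gives x = 6, y = -6, z = 2, w = -6.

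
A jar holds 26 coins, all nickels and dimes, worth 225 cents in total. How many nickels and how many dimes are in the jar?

nickels: 7, dimes: 19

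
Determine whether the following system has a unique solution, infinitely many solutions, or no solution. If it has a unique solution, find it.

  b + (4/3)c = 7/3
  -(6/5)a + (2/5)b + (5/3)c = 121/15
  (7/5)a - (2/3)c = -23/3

Row-reduce the augmented matrix:
Swap R1 and R2.
R1 ← R1 / (-6/5).
R3 ← R3 − 7/5·R1.
R1 ← R1 + 1/3·R2.
R3 ← R3 − 7/15·R2.
R3 ← R3 / (59/90).
R1 ← R1 + 17/18·R3.
R2 ← R2 − 4/3·R3.
Reading off the reduced rows gives a = -5, b = 1, c = 1.

a = -5, b = 1, c = 1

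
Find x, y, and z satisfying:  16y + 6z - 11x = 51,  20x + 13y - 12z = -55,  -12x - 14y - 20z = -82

x = -1, y = 1, z = 4

Row-reduce the augmented matrix:
R1 ← R1 / (-11).
R2 ← R2 − 20·R1.
R3 ← R3 + 12·R1.
R2 ← R2 / (463/11).
R1 ← R1 + 16/11·R2.
R3 ← R3 + 346/11·R2.
R3 ← R3 / (-12668/463).
R1 ← R1 + 270/463·R3.
R2 ← R2 + 12/463·R3.
Reading off the reduced rows gives x = -1, y = 1, z = 4.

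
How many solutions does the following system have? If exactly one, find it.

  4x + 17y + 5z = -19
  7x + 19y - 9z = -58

infinitely many solutions

Row-reduce:
R1 ← R1 / (4).
R2 ← R2 − 7·R1.
R2 ← R2 / (-43/4).
R1 ← R1 − 17/4·R2.
Rank is 2 with 3 unknowns, leaving z free.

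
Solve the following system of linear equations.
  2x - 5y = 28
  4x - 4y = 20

Row-reduce the augmented matrix:
R1 ← R1 / (2).
R2 ← R2 − 4·R1.
R2 ← R2 / (6).
R1 ← R1 + 5/2·R2.
Reading off the reduced rows gives x = -1, y = -6.

x = -1, y = -6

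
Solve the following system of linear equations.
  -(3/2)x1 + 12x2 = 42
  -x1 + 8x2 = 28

Row-reduce:
R1 ← R1 / (-3/2).
R2 ← R2 + 1·R1.
Rank is 1 with 2 unknowns, leaving x2 free.

infinitely many solutions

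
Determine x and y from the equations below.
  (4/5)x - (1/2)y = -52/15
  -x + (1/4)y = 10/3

Row-reduce the augmented matrix:
R1 ← R1 / (4/5).
R2 ← R2 + 1·R1.
R2 ← R2 / (-3/8).
R1 ← R1 + 5/8·R2.
Reading off the reduced rows gives x = -8/3, y = 8/3.

x = -8/3, y = 8/3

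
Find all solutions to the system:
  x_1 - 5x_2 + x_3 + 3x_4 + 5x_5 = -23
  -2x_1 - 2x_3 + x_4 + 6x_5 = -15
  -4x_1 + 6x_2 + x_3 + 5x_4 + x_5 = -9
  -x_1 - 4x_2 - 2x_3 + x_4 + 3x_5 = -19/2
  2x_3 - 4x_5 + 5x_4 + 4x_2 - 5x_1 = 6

x_1 = -2, x_2 = 0, x_3 = 1/2, x_4 = -3, x_5 = -5/2

Row-reduce the augmented matrix:
R2 ← R2 + 2·R1.
R3 ← R3 + 4·R1.
R4 ← R4 + 1·R1.
R5 ← R5 + 5·R1.
R2 ← R2 / (-10).
R1 ← R1 + 5·R2.
R3 ← R3 + 14·R2.
R4 ← R4 + 9·R2.
R5 ← R5 + 21·R2.
R3 ← R3 / (5).
R1 ← R1 − 1·R3.
R4 ← R4 + 1·R3.
R5 ← R5 − 7·R3.
R4 ← R4 / (-43/50).
R1 ← R1 + 97/50·R4.
R2 ← R2 + 7/10·R4.
R3 ← R3 − 36/25·R4.
R5 ← R5 + 239/50·R4.
R5 ← R5 / (1139/43).
R1 ← R1 − 531/43·R5.
R2 ← R2 − 165/43·R5.
R3 ← R3 + 493/43·R5.
R4 ← R4 − 334/43·R5.
Reading off the reduced rows gives x_1 = -2, x_2 = 0, x_3 = 1/2, x_4 = -3, x_5 = -5/2.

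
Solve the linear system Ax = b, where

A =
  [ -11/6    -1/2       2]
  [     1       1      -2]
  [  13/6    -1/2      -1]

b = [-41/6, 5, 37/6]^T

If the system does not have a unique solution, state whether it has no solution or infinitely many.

Row-reduce:
R1 ← R1 / (-11/6).
R2 ← R2 − 1·R1.
R3 ← R3 − 13/6·R1.
R2 ← R2 / (8/11).
R1 ← R1 − 3/11·R2.
R3 ← R3 + 12/11·R2.
Rank is 2 with 3 unknowns, leaving x_3 free.

infinitely many solutions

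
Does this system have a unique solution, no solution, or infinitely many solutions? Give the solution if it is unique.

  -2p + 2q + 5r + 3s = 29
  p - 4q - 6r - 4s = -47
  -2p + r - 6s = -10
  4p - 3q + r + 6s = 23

p = 5, q = 3, r = 6, s = 1

Row-reduce the augmented matrix:
R1 ← R1 / (-2).
R2 ← R2 − 1·R1.
R3 ← R3 + 2·R1.
R4 ← R4 − 4·R1.
R2 ← R2 / (-3).
R1 ← R1 + 1·R2.
R3 ← R3 + 2·R2.
R4 ← R4 − 1·R2.
R3 ← R3 / (-5/3).
R1 ← R1 + 4/3·R3.
R2 ← R2 − 7/6·R3.
R4 ← R4 − 59/6·R3.
R4 ← R4 / (-321/10).
R1 ← R1 − 26/5·R4.
R2 ← R2 + 43/10·R4.
R3 ← R3 − 22/5·R4.
Reading off the reduced rows gives p = 5, q = 3, r = 6, s = 1.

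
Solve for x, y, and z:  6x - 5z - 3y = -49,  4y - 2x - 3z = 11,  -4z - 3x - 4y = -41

Row-reduce the augmented matrix:
R1 ← R1 / (6).
R2 ← R2 + 2·R1.
R3 ← R3 + 3·R1.
R2 ← R2 / (3).
R1 ← R1 + 1/2·R2.
R3 ← R3 + 11/2·R2.
R3 ← R3 / (-271/18).
R1 ← R1 + 29/18·R3.
R2 ← R2 + 14/9·R3.
Reading off the reduced rows gives x = -1, y = 6, z = 5.

x = -1, y = 6, z = 5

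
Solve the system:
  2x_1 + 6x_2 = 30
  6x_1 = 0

x_1 = 0, x_2 = 5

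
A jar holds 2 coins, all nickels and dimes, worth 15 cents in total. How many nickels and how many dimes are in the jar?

nickels: 1, dimes: 1

Let n = nickels, d = dimes.
  n + d = 2
  5n + 10d = 15
Row-reduce the augmented matrix:
R2 ← R2 − 5·R1.
R2 ← R2 / (5).
R1 ← R1 − 1·R2.
Reading off the reduced rows gives n = 1, d = 1.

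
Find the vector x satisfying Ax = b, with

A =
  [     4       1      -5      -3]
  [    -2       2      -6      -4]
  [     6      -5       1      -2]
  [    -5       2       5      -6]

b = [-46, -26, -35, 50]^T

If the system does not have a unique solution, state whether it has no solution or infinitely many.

x_1 = -4, x_2 = 3, x_3 = 6, x_4 = 1

Row-reduce the augmented matrix:
R1 ← R1 / (4).
R2 ← R2 + 2·R1.
R3 ← R3 − 6·R1.
R4 ← R4 + 5·R1.
R2 ← R2 / (5/2).
R1 ← R1 − 1/4·R2.
R3 ← R3 + 13/2·R2.
R4 ← R4 − 13/4·R2.
R3 ← R3 / (-68/5).
R1 ← R1 + 2/5·R3.
R2 ← R2 + 17/5·R3.
R4 ← R4 − 49/5·R3.
R4 ← R4 / (-755/68).
R1 ← R1 − 5/34·R4.
R2 ← R2 − 3/4·R4.
R3 ← R3 − 59/68·R4.
Reading off the reduced rows gives x_1 = -4, x_2 = 3, x_3 = 6, x_4 = 1.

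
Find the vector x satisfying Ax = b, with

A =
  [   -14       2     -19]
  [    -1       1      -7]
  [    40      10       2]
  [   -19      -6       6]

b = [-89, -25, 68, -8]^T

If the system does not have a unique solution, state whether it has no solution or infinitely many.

no solution

Row-reduce:
R1 ← R1 / (-14).
R2 ← R2 + 1·R1.
R3 ← R3 − 40·R1.
R4 ← R4 + 19·R1.
R2 ← R2 / (6/7).
R1 ← R1 + 1/7·R2.
R3 ← R3 − 110/7·R2.
R4 ← R4 + 61/7·R2.
R3 ← R3 / (307/6).
R1 ← R1 − 5/12·R3.
R2 ← R2 + 79/12·R3.
R4 ← R4 + 307/12·R3.
Row 4 reduces to 0 = 1, a contradiction. The system is inconsistent.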